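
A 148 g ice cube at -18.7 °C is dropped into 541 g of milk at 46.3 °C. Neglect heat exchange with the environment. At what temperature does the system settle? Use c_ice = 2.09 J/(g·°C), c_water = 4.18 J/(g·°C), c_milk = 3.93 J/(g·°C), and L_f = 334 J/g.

Conservation of energy gives ΣQ = 0:
warm ice to 0 °C: 148×2.09×(0 − (-18.7)) = 5784.3; latent heat to melt: 148×334 = 49432; warm the meltwater: 618.64 T; milk: 2126.1(T − 46.3)
2744.8 T = 98440 − 55216 = 43224
T ≈ 15.75 °C — above 0 °C, consistent with complete melting.

T_f ≈ 15.7 °C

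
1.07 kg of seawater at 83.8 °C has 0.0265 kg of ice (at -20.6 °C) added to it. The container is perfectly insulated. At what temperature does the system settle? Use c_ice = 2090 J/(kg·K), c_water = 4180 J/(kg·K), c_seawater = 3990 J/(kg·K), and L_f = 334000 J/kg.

T_f ≈ 79.4 °C

Taking heat into each body as positive, Σ m c ΔT = 0:
warm ice to 0 °C: 0.0265×2090×(0 − (-20.6)) = 1140.9
  fusion: m_ice L_f = 0.0265×334000 = 8851
  meltwater 0→T: 0.0265×4180×T = 110.77 T
  seawater cools: 1.07×3990×(T − 83.8) = 4269.3(T − 83.8)
4380.1 T = 357767 − 9991.9 = 347775
T ≈ 79.40 °C (positive, so assuming full melt was valid).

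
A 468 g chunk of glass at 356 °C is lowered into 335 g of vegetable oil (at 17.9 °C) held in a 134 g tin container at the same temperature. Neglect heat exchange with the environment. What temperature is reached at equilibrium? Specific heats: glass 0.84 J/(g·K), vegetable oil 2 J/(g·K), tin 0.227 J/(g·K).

T_f = Σ m_i c_i T_i / Σ m_i c_i:
T_f = (393.12×356 + 670×17.9 + 30.42×17.9) / (393.12 + 670 + 30.42)
    = 152488 / 1093.5 ≈ 139.44 °C

T_f ≈ 139.4 °C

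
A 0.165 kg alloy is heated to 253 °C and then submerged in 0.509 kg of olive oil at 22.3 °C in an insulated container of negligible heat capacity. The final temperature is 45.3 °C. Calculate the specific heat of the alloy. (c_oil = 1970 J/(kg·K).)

Energy conservation, ΣQ = 0:
0.165·c·(45.3 − 253) + 0.509·1970·(45.3 − 22.3) = 0
-34.27 c = -23063
c = -23063/-34.27 ≈ 673 J/(kg·K)

c ≈ 673 J/(kg·K)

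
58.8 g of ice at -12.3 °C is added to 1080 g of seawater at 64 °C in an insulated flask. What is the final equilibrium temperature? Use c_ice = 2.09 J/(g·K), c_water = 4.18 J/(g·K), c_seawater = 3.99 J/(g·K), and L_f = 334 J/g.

T_f ≈ 55.9 °C

Setting the total heat transfer to zero:
ice -12.3→0 °C: 58.8×2.09×12.3 = 1511.6; latent heat to melt: 58.8×334 = 19639; warm the meltwater: 245.78 T; seawater cools: 1080×3.99×(T − 64) = 4309.2(T − 64)
4555 T = 275789 − 21151 = 254638
T ≈ 55.90 °C (positive, so assuming full melt was valid).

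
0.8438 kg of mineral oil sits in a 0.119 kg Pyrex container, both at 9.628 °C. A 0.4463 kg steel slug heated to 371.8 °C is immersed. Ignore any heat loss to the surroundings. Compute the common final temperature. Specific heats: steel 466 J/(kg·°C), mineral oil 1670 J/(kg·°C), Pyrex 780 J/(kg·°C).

T_f ≈ 53.7 °C

Conservation of energy gives ΣQ = 0:
0.4463×466×(T − 371.8) + 0.8438×1670×(T − 9.628) + 0.119×780×(T − 9.628) = 0
207.98(T − 371.8) + 1409.1(T − 9.628) + 92.82(T − 9.628) = 0
1709.9 T = 91786
T = 91786/1709.9 ≈ 53.68 °C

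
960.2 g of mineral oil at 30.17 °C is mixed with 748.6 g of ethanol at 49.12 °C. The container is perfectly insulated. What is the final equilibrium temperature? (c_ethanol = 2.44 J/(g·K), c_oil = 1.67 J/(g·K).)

T_f ≈ 40.3 °C

Taking heat into each body as positive, Σ m c ΔT = 0:
748.6·2.44·(T − 49.12) + 960.2·1.67·(T − 30.17) = 0
1826.6(T − 49.12) + 1603.5(T − 30.17) = 0
(1826.6 + 1603.5) T = 1826.6·49.12 + 1603.5·30.17
T ≈ 40.26 °C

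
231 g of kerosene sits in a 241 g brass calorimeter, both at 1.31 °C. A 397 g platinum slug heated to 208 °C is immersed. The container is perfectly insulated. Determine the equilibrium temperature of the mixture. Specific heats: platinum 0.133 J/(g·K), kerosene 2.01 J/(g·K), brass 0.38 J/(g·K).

Net heat exchanged in the isolated system is zero:
397·0.133·(T − 208) + 231·2.01·(T − 1.31) + 241·0.38·(T − 1.31) = 0
608.69 T = 11711
T = 11711/608.69 ≈ 19.24 °C

T_f ≈ 19.2 °C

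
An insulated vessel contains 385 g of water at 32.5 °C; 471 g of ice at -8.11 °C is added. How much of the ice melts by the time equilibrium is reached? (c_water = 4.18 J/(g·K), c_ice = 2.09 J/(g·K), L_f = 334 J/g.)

m_melted ≈ 133 g

Heat available from the water dropping to 0 °C: 385×4.18×32.5 = 52302 J.
Of that, 471×2.09×8.11 = 7983.4 J goes to bring the ice to 0 °C, leaving 44319 J.
Melting all 471 g of ice would need 471×334 = 157314 J.
44319 J < 157314 J, so only part of the ice melts and the system sits at 0 °C.
m_melted×334 = 44319  ⇒  m_melted ≈ 132.7 g.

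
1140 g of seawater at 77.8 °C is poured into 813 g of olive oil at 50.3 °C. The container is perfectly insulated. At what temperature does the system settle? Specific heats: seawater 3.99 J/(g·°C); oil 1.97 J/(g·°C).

T_f ≈ 70.6 °C

T_f = Σ m_i c_i T_i / Σ m_i c_i:
T_f = (4548.6×77.8 + 1601.6×50.3) / (4548.6 + 1601.6)
    = 434442 / 6150.2 ≈ 70.64 °C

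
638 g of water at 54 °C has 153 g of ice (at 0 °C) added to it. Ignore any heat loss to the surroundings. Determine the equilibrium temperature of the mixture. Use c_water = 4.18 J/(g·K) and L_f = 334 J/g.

Conservation of energy gives ΣQ = 0:
latent heat to melt: 153·334 = 51102; meltwater 0→T: 153·4.18·T = 639.54 T; water: 2666.8(T − 54)
3306.4 T = 144009 − 51102 = 92907
T ≈ 28.10 °C. Since T > 0 °C, the all-ice-melts assumption holds.

T_f ≈ 28.1 °C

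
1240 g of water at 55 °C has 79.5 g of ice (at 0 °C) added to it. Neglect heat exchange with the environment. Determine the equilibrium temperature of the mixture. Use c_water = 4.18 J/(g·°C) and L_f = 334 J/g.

Energy conservation, ΣQ = 0:
latent heat to melt: 79.5·334 = 26553; warm the meltwater: 332.31 T; water cools: 1240·4.18·(T − 55) = 5183.2(T − 55)
5515.5 T = 285076 − 26553 = 258523
T ≈ 46.87 °C (positive, so assuming full melt was valid).

T_f ≈ 46.9 °C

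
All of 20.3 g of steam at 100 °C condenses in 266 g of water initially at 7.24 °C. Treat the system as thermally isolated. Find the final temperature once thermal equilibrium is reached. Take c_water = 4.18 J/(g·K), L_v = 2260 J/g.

Setting the total heat transfer to zero:
steam→water at 100 °C releases m L_v = 20.3·2260 = 45878; condensed water 100 °C→T: 84.85(T − 100); original water: 1111.9(T − 7.24)
1196.7 T = 45878 + 8485.4 + 8050 = 62413
T ≈ 52.15 °C — below 100 °C, confirming all the steam condensed.

T_f ≈ 52.2 °C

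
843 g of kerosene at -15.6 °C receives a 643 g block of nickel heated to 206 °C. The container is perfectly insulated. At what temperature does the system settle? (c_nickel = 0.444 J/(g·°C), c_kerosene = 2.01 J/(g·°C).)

T_f ≈ 16.4 °C

|Q_nickel| = |Q_kerosene|:
643*0.444*(206 − T) = 843*2.01*(T − (-15.6))
285.49(206 − T) = 1694.4(T − (-15.6))
1979.9 T = 32378  ⇒  T ≈ 16.35 °C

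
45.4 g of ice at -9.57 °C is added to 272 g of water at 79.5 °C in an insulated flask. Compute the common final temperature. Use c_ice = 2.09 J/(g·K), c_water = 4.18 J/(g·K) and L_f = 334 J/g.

Energy balance with sensible and latent terms:
ice -9.57→0 °C: 45.4·2.09·9.57 = 908.06; melt ice: 45.4·334 = 15164; warm the meltwater: 189.77 T; water cools: 272·4.18·(T − 79.5) = 1137(T − 79.5)
1326.7 T = 90388 − 16072 = 74317
T ≈ 56.01 °C. Since T > 0 °C, the all-ice-melts assumption holds.

T_f ≈ 56.0 °C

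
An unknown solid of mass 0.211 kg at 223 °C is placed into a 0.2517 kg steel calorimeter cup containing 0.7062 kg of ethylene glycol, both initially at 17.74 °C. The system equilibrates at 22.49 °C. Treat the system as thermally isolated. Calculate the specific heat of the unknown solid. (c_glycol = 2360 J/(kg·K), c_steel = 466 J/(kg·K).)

c ≈ 200 J/(kg·K)

Taking heat into each body as positive, Σ m c ΔT = 0:
0.211·c·(22.49 − 223) + 0.7062·2360·(22.49 − 17.74) + 0.2517·466·(22.49 − 17.74) = 0
-42.31 c = -8473.6
c = -8473.6/-42.31 ≈ 200.3 J/(kg·K)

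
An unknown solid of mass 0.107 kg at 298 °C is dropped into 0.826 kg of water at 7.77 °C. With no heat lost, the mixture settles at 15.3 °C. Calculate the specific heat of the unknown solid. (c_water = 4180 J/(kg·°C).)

c ≈ 859 J/(kg·°C)

Let T be the final temperature. ΣQ_i = 0:
0.107·c·(15.3 − 298) + 0.826·4180·(15.3 − 7.77) = 0
-30.25 c = -25999
c = -25999/-30.25 ≈ 859.5 J/(kg·°C)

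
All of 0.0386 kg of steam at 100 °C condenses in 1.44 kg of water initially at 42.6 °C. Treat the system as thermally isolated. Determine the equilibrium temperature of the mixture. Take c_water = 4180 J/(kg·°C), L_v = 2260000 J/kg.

T_f ≈ 58.2 °C

Energy balance with sensible and latent terms:
steam→water at 100 °C releases m L_v = 0.0386·2260000 = 87236; condensate cools 100→T: 0.0386·4180·(T − 100) = 161.35(T − 100); original water: 6019.2(T − 42.6)
6180.5 T = 87236 + 16135 + 256418 = 359789
T ≈ 58.21 °C, under the boiling point, so the assumption holds.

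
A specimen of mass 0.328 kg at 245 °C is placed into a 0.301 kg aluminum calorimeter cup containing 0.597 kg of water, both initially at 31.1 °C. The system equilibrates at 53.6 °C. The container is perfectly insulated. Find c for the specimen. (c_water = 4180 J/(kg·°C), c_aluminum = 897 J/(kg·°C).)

c ≈ 991 J/(kg·°C)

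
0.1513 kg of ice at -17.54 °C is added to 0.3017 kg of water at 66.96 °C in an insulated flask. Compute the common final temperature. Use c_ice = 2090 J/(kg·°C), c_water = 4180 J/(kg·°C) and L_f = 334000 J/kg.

Conservation of energy gives ΣQ = 0:
ice -17.54→0 °C: 0.1513×2090×17.54 = 5546.4
  fusion: m_ice L_f = 0.1513×334000 = 50534
  meltwater 0→T: 0.1513×4180×T = 632.43 T
  water cools: 0.3017×4180×(T − 66.96) = 1261.1(T − 66.96)
1893.5 T = 84444 − 56081 = 28363
T ≈ 14.98 °C (positive, so assuming full melt was valid).

T_f ≈ 15.0 °C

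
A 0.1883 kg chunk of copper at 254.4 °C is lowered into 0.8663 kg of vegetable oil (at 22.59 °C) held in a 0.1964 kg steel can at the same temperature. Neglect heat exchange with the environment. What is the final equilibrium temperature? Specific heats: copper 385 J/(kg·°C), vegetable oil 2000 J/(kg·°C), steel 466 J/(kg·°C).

T_f ≈ 31.5 °C

T_f is the heat-capacity-weighted average of the initial temperatures:
T_f = (72.5·254.4 + 1732.6·22.59 + 91.52·22.59) / (72.5 + 1732.6 + 91.52)
    = 59650 / 1896.6 ≈ 31.45 °C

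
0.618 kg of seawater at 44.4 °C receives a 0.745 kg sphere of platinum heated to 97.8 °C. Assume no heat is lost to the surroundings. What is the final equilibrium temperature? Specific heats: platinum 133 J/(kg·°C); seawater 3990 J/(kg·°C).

T_f ≈ 46.5 °C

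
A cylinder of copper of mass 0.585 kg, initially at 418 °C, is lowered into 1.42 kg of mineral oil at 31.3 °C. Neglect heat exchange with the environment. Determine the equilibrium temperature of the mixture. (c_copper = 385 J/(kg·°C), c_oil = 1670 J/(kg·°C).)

Setting the total heat transfer to zero:
0.585*385*(T − 418) + 1.42*1670*(T − 31.3) = 0
225.22(T − 418) + 2371.4(T − 31.3) = 0
(225.22 + 2371.4) T = 225.22*418 + 2371.4*31.3
T = 168369/2596.6 ≈ 64.84 °C

T_f ≈ 64.8 °C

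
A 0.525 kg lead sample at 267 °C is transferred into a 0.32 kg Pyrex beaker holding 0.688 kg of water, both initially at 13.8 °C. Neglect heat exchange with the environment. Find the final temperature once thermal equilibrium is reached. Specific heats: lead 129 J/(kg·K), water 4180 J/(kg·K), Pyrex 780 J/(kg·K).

Taking heat into each body as positive, Σ m c ΔT = 0:
0.525×129×(T − 267) + 0.688×4180×(T − 13.8) + 0.32×780×(T − 13.8) = 0
67.73(T − 267) + 2875.8(T − 13.8) + 249.6(T − 13.8) = 0
(67.73 + 2875.8 + 249.6) T = 67.73×267 + 2875.8×13.8 + 249.6×13.8
T = 61214 / 3193.2 = 19.2 °C

T_f ≈ 19.2 °C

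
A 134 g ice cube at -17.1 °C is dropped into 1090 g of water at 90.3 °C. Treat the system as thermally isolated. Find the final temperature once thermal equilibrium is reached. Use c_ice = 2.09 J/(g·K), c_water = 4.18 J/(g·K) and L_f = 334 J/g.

T_f ≈ 70.7 °C

Heat gained plus heat lost sum to zero:
ice -17.1→0 °C: 134·2.09·17.1 = 4789
  latent heat to melt: 134·334 = 44756
  warm the meltwater: 560.12 T
  water cools: 1090·4.18·(T − 90.3) = 4556.2(T − 90.3)
5116.3 T = 411425 − 49545 = 361880
T ≈ 70.73 °C (positive, so assuming full melt was valid).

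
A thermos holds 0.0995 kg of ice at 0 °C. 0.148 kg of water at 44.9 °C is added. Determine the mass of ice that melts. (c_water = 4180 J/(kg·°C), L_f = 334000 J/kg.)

m_melted ≈ 0.0832 kg

Cooling the water to 0 °C releases 0.148×4180×44.9 = 27777 J.
Melting all 0.0995 kg of ice would need 0.0995×334000 = 33233 J.
27777 J < 33233 J, so only part of the ice melts and the system sits at 0 °C.
m_melted×334000 = 27777  ⇒  m_melted ≈ 0.08316 kg.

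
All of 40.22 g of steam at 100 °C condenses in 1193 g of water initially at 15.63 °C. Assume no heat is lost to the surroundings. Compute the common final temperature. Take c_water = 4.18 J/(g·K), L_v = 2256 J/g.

T_f ≈ 36.0 °C

Let T be the final temperature. ΣQ_i = 0:
condense steam: −40.22×2256 = −90736; condensate cools 100→T: 40.22×4.18×(T − 100) = 168.12(T − 100); water warms: 1193×4.18×(T − 15.63) = 4986.7(T − 15.63)
5154.9 T = 90736 + 16812 + 77943 = 185491
T ≈ 35.98 °C — below 100 °C, confirming all the steam condensed.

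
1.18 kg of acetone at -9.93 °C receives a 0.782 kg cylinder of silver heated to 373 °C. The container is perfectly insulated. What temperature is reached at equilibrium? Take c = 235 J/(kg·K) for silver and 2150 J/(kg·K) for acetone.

T_f ≈ 15.9 °C

Let T be the final temperature. ΣQ_i = 0:
0.782×235×(T − 373) + 1.18×2150×(T − (-9.93)) = 0
(183.77 + 2537) T = 183.77×373 + 2537×(-9.93)
T = 43354 / 2720.8 = 15.9 °C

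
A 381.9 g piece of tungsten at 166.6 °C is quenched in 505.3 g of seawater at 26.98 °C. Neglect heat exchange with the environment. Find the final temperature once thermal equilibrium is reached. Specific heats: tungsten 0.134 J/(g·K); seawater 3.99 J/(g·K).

Set heat shed by the hot body equal to heat absorbed by the cold body:
381.9*0.134*(166.6 − T) = 505.3*3.99*(T − 26.98)
51.17(166.6 − T) = 2016.1(T − 26.98)
2067.3 T = 62921  ⇒  T ≈ 30.44 °C

T_f ≈ 30.4 °C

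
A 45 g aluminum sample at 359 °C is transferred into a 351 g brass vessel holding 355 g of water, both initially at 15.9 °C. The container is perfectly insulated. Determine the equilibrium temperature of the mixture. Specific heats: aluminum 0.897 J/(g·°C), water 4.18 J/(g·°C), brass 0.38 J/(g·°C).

Setting the total heat transfer to zero:
45×0.897×(T − 359) + 355×4.18×(T − 15.9) + 351×0.38×(T − 15.9) = 0
40.37(T − 359) + 1483.9(T − 15.9) + 133.38(T − 15.9) = 0
1657.6 T = 40206
T = 40206 / 1657.6 = 24.3 °C

T_f ≈ 24.3 °C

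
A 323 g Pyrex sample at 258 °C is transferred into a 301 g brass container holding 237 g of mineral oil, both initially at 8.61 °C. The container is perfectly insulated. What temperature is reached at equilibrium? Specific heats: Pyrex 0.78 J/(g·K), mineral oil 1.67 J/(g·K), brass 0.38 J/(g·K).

Let T be the final temperature. ΣQ_i = 0:
323·0.78·(T − 258) + 237·1.67·(T − 8.61) + 301·0.38·(T − 8.61) = 0
251.94(T − 258) + 395.79(T − 8.61) + 114.38(T − 8.61) = 0
(251.94 + 395.79 + 114.38) T = 251.94·258 + 395.79·8.61 + 114.38·8.61
T = 69393 / 762.11 = 91.1 °C

T_f ≈ 91.1 °C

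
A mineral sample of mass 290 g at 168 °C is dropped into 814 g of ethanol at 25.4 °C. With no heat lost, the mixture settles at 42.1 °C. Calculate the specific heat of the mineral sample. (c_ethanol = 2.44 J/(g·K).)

c ≈ 0.908 J/(g·K)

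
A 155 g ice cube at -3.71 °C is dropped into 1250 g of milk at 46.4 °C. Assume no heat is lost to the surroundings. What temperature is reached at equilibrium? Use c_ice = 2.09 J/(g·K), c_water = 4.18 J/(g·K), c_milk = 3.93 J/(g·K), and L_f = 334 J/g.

T_f ≈ 31.5 °C

Energy balance with sensible and latent terms:
warm ice to 0 °C: 155·2.09·(0 − (-3.71)) = 1201.9
  melt ice: 155·334 = 51770
  warm the meltwater: 647.9 T
  milk: 4912.5(T − 46.4)
5560.4 T = 227940 − 52972 = 174968
T ≈ 31.47 °C. Since T > 0 °C, the all-ice-melts assumption holds.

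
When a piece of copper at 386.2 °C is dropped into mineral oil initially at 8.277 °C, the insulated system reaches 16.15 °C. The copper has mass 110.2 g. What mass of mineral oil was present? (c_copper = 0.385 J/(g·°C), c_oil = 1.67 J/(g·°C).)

Heat lost by the copper = heat gained by the oil:
110.2·0.385·(386.2 − 16.15) = m·1.67·(16.15 − 8.277)
13.15 m = 15700  ⇒  m ≈ 1194 g

m ≈ 1190 g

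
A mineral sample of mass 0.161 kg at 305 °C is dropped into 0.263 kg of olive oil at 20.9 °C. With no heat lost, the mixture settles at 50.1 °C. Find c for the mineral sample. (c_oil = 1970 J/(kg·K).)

c ≈ 369 J/(kg·K)

Heat lost by the mineral sample = heat gained by the oil:
0.161·c·(305 − 50.1) = 0.263·1970·(50.1 − 20.9)
41.04 c = 15129  ⇒  c ≈ 368.6 J/(kg·K)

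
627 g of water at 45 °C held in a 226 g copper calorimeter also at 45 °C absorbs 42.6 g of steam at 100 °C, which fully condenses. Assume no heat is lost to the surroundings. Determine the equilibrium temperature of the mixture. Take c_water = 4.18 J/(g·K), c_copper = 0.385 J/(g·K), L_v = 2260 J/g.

Taking heat into each body as positive, Σ m c ΔT = 0:
condense steam: −42.6·2260 = −96276
  condensed water 100 °C→T: 178.07(T − 100)
  original water: 2620.9(T − 45)
  copper cup: 226·0.385·(T − 45) = 87.01(T − 45)
2885.9 T = 96276 + 17807 + 121854 = 235937
T ≈ 81.75 °C (< 100 °C, so full condensation is consistent).

T_f ≈ 81.8 °C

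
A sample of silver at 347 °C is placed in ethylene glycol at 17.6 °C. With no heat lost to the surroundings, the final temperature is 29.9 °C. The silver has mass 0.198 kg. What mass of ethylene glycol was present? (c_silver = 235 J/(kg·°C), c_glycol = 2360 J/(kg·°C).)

|Q_silver| = |Q_glycol|:
0.198×235×(347 − 29.9) = m×2360×(29.9 − 17.6)
29028 m = 14755  ⇒  m ≈ 0.5083 kg

m ≈ 0.508 kg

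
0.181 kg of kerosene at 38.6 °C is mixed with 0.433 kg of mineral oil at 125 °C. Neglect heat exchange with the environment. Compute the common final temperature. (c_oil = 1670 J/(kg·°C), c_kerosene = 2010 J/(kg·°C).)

With ΣQ=0 the equilibrium temperature is the m·c-weighted mean:
T_f = (723.11·125 + 363.81·38.6) / (723.11 + 363.81)
    = 104432 / 1086.9 ≈ 96.08 °C

T_f ≈ 96.1 °C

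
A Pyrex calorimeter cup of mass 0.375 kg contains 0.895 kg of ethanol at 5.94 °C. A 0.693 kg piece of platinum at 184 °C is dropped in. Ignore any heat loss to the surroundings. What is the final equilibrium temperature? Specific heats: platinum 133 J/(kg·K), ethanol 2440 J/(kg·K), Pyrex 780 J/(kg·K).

T_f ≈ 12.3 °C

With ΣQ=0 the equilibrium temperature is the m·c-weighted mean:
T_f = (92.17×184 + 2183.8×5.94 + 292.5×5.94) / (92.17 + 2183.8 + 292.5)
    = 31668 / 2568.5 ≈ 12.33 °C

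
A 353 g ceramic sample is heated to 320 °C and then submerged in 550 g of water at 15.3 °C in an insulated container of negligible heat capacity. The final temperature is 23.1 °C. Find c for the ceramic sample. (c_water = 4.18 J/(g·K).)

Conservation of energy gives ΣQ = 0:
353·c·(23.1 − 320) + 550·4.18·(23.1 − 15.3) = 0
-104806 c = -17932
c = -17932/-104806 ≈ 0.1711 J/(g·K)

c ≈ 0.171 J/(g·K)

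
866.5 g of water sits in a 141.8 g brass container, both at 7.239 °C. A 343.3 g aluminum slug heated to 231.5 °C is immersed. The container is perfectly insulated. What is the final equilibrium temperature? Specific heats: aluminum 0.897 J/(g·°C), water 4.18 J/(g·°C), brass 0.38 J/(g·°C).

T_f ≈ 24.6 °C

Net heat exchanged in the isolated system is zero:
343.3×0.897×(T − 231.5) + 866.5×4.18×(T − 7.239) + 141.8×0.38×(T − 7.239) = 0
(307.94 + 3622 + 53.88) T = 307.94×231.5 + 3622×7.239 + 53.88×7.239
T ≈ 24.57 °C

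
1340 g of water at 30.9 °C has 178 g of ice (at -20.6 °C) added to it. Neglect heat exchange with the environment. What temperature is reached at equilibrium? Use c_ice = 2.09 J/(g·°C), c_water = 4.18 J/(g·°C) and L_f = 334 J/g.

T_f ≈ 16.7 °C

Setting the total heat transfer to zero:
ice -20.6→0 °C: 178×2.09×20.6 = 7663.6
  melt ice: 178×334 = 59452
  meltwater 0→T: 178×4.18×T = 744.04 T
  water: 5601.2(T − 30.9)
6345.2 T = 173077 − 67116 = 105961
T ≈ 16.70 °C. Since T > 0 °C, the all-ice-melts assumption holds.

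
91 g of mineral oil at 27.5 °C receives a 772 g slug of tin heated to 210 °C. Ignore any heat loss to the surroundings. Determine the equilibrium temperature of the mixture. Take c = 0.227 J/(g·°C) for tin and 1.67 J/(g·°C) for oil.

Set heat shed by the hot body equal to heat absorbed by the cold body:
772×0.227×(210 − T) = 91×1.67×(T − 27.5)
175.24(210 − T) = 151.97(T − 27.5)
327.21 T = 40980  ⇒  T ≈ 125.24 °C

T_f ≈ 125.2 °C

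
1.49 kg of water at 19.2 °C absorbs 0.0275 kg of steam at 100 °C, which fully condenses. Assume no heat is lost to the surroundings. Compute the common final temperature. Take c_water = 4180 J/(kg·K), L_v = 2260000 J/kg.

T_f ≈ 30.5 °C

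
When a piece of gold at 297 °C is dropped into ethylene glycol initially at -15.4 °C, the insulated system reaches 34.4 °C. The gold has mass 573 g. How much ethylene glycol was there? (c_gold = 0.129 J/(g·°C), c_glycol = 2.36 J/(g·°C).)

m ≈ 165 g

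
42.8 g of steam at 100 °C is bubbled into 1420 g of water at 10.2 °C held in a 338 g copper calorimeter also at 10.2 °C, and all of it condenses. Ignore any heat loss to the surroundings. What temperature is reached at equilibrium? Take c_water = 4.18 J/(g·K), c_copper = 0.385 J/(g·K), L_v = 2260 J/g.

T_f ≈ 28.3 °C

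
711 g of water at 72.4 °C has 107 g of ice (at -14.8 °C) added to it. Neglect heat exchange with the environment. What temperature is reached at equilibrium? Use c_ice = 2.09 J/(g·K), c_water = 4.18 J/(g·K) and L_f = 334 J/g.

T_f ≈ 51.5 °C

Conservation of energy gives ΣQ = 0:
warm ice to 0 °C: 107×2.09×(0 − (-14.8)) = 3309.7
  latent heat to melt: 107×334 = 35738
  warm the meltwater: 447.26 T
  water: 2972(T − 72.4)
3419.2 T = 215171 − 39048 = 176124
T ≈ 51.51 °C (positive, so assuming full melt was valid).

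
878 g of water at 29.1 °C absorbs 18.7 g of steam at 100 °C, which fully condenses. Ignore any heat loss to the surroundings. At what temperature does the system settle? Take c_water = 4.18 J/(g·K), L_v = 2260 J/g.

T_f ≈ 41.9 °C

Taking heat into each body as positive, Σ m c ΔT = 0:
steam→water at 100 °C releases m L_v = 18.7·2260 = 42262; condensate cools 100→T: 18.7·4.18·(T − 100) = 78.17(T − 100); water warms: 878·4.18·(T − 29.1) = 3670(T − 29.1)
3748.2 T = 42262 + 7816.6 + 106798 = 156877
T ≈ 41.85 °C — below 100 °C, confirming all the steam condensed.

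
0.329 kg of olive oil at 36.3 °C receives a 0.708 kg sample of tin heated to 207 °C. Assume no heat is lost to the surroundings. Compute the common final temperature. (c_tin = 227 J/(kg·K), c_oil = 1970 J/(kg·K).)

T_f ≈ 70.2 °C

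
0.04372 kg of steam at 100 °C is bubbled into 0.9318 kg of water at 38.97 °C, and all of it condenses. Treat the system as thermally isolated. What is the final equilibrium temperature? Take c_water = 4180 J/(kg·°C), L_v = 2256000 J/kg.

Let T be the final temperature. ΣQ_i = 0:
latent heat released on condensation: 0.04372·2256000 = 98632
  condensate cools 100→T: 0.04372·4180·(T − 100) = 182.75(T − 100)
  original water: 3894.9(T − 38.97)
4077.7 T = 98632 + 18275 + 151785 = 268692
T ≈ 65.89 °C — below 100 °C, confirming all the steam condensed.

T_f ≈ 65.9 °C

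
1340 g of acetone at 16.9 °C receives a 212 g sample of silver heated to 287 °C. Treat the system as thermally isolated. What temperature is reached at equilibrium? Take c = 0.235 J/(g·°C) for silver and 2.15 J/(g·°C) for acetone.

Taking heat into each body as positive, Σ m c ΔT = 0:
212*0.235*(T − 287) + 1340*2.15*(T − 16.9) = 0
2930.8 T = 62987
T = 62987 / 2930.8 = 21.5 °C

T_f ≈ 21.5 °C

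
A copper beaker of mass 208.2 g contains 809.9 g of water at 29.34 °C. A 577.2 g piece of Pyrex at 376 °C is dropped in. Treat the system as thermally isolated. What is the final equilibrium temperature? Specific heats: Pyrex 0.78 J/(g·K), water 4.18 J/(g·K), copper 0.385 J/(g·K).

T_f ≈ 69.2 °C

Heat gained plus heat lost sum to zero:
577.2·0.78·(T − 376) + 809.9·4.18·(T − 29.34) + 208.2·0.385·(T − 29.34) = 0
450.22(T − 376) + 3385.4(T − 29.34) + 80.16(T − 29.34) = 0
3915.8 T = 270960
T = 270960/3915.8 ≈ 69.20 °C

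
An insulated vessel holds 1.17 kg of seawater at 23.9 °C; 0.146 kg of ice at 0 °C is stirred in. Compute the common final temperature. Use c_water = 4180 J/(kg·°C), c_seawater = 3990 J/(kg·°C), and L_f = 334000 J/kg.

T_f ≈ 11.9 °C

Energy balance with sensible and latent terms:
latent heat to melt: 0.146·334000 = 48764; warm the meltwater: 610.28 T; seawater cools: 1.17·3990·(T − 23.9) = 4668.3(T − 23.9)
5278.6 T = 111572 − 48764 = 62808
T ≈ 11.90 °C (positive, so assuming full melt was valid).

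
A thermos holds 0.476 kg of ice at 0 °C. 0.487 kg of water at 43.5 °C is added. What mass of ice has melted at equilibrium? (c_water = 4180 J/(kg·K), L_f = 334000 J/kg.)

Cooling the water to 0 °C releases 0.487·4180·43.5 = 88551 J.
Fully melting the ice requires m_ice L_f = 0.476·334000 = 158984 J.
Since 88551 < 158984 J, not all the ice melts; equilibrium is at 0 °C.
m_melt = 88551 / L_f = 0.2651 kg.

m_melted ≈ 0.265 kg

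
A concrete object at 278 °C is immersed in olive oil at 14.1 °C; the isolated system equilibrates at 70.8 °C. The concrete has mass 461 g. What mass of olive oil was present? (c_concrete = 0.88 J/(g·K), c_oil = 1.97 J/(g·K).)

Taking heat into each body as positive, Σ m c ΔT = 0:
461×0.88×(70.8 − 278) + m×1.97×(70.8 − 14.1) = 0
111.7 m = 84057
m = 84057/111.7 ≈ 752.5 g

m ≈ 753 g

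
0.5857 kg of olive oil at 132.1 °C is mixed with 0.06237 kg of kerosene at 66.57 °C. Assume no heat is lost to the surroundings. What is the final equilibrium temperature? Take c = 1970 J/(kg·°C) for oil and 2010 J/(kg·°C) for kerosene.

T_f ≈ 125.7 °C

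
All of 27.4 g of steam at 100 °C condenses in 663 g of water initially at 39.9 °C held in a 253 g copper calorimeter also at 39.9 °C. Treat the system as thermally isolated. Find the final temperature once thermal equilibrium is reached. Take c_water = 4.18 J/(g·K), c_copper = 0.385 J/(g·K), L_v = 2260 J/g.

T_f ≈ 63.0 °C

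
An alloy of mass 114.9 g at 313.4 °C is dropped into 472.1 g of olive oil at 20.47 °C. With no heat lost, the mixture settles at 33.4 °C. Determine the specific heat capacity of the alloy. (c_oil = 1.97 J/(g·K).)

c ≈ 0.374 J/(g·K)

Heat lost by the alloy = heat gained by the oil:
114.9·c·(313.4 − 33.4) = 472.1·1.97·(33.4 − 20.47)
32172 c = 12025  ⇒  c ≈ 0.3738 J/(g·K)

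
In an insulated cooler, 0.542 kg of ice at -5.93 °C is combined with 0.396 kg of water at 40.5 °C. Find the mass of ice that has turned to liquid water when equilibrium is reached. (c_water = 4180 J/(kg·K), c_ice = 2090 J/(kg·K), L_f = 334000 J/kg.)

Water can give up m c ΔT = 0.396·4180·40.5 = 67039 J before reaching 0 °C.
Warming the ice to 0 °C takes 0.542·2090·5.93 = 6717.4 J, leaving 60321 J for melting.
Melting all 0.542 kg of ice would need 0.542·334000 = 181028 J.
Since 60321 < 181028 J, not all the ice melts; equilibrium is at 0 °C.
m_melted·334000 = 60321  ⇒  m_melted ≈ 0.1806 kg.

m_melted ≈ 0.181 kg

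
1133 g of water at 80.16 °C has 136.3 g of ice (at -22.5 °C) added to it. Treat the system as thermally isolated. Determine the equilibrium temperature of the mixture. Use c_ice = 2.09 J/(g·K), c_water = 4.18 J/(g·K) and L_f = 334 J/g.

T_f ≈ 61.8 °C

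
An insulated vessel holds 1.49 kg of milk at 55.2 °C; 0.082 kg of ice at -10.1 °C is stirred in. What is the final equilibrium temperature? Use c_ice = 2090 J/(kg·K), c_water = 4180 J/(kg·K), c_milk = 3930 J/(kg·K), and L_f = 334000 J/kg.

Conservation of energy gives ΣQ = 0:
ice -10.1→0 °C: 0.082×2090×10.1 = 1730.9
  latent heat to melt: 0.082×334000 = 27388
  meltwater 0→T: 0.082×4180×T = 342.76 T
  milk cools: 1.49×3930×(T − 55.2) = 5855.7(T − 55.2)
6198.5 T = 323235 − 29119 = 294116
T ≈ 47.45 °C. Since T > 0 °C, the all-ice-melts assumption holds.

T_f ≈ 47.4 °C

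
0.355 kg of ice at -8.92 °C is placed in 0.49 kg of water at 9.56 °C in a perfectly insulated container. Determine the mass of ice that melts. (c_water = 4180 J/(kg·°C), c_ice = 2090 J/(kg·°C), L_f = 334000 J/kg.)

Heat available from the water dropping to 0 °C: 0.49·4180·9.56 = 19581 J.
Of that, 0.355·2090·8.92 = 6618.2 J goes to bring the ice to 0 °C, leaving 12963 J.
Melting all 0.355 kg of ice would need 0.355·334000 = 118570 J.
Since 12963 < 118570 J, not all the ice melts; equilibrium is at 0 °C.
m_melt = 12963 / L_f = 0.03881 kg.

m_melted ≈ 0.0388 kg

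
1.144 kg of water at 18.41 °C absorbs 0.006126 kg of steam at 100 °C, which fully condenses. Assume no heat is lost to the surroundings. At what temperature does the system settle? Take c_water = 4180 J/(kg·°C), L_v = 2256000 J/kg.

Energy conservation, ΣQ = 0:
condense steam: −0.006126·2256000 = −13820
  condensate cools 100→T: 0.006126·4180·(T − 100) = 25.61(T − 100)
  original water: 4781.9(T − 18.41)
4807.5 T = 13820 + 2560.7 + 88035 = 104416
T ≈ 21.72 °C — below 100 °C, confirming all the steam condensed.

T_f ≈ 21.7 °C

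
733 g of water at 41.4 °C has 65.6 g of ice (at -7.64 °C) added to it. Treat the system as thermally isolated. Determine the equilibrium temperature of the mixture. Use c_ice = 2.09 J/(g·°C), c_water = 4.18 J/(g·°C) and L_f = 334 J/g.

Setting the total heat transfer to zero:
ice -7.64→0 °C: 65.6×2.09×7.64 = 1047.5
  latent heat to melt: 65.6×334 = 21910
  meltwater 0→T: 65.6×4.18×T = 274.21 T
  water: 3063.9(T − 41.4)
3338.1 T = 126847 − 22958 = 103889
T ≈ 31.12 °C (positive, so assuming full melt was valid).

T_f ≈ 31.1 °C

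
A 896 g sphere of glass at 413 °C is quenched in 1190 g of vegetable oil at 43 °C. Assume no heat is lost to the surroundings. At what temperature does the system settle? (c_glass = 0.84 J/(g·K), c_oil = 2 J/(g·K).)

|Q_glass| = |Q_oil|:
896·0.84·(413 − T) = 1190·2·(T − 43)
752.64(413 − T) = 2380(T − 43)
3132.6 T = 413180  ⇒  T ≈ 131.90 °C

T_f ≈ 131.9 °C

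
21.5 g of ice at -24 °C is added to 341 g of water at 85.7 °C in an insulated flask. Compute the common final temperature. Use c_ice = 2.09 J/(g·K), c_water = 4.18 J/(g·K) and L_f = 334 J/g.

Heat gained plus heat lost sum to zero:
ice -24→0 °C: 21.5×2.09×24 = 1078.4; melt ice: 21.5×334 = 7181; warm the meltwater: 89.87 T; water: 1425.4(T − 85.7)
1515.2 T = 122155 − 8259.4 = 113896
T ≈ 75.17 °C (positive, so assuming full melt was valid).

T_f ≈ 75.2 °C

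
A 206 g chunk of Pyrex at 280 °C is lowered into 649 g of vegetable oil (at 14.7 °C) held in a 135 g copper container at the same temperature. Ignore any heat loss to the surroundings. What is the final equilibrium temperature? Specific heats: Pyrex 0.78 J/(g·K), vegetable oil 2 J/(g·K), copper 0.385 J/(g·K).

Conservation of energy gives ΣQ = 0:
206·0.78·(T − 280) + 649·2·(T − 14.7) + 135·0.385·(T − 14.7) = 0
160.68(T − 280) + 1298(T − 14.7) + 51.98(T − 14.7) = 0
(160.68 + 1298 + 51.98) T = 160.68·280 + 1298·14.7 + 51.98·14.7
T = 64835 / 1510.7 = 42.9 °C

T_f ≈ 42.9 °C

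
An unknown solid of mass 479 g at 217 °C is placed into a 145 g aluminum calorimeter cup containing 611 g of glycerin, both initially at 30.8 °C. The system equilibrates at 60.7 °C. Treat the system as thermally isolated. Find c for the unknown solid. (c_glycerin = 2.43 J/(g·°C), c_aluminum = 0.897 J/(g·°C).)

c ≈ 0.645 J/(g·°C)

Conservation of energy gives ΣQ = 0:
479×c×(60.7 − 217) + 611×2.43×(60.7 − 30.8) + 145×0.897×(60.7 − 30.8) = 0
-74868 c = -48282
c = -48282/-74868 ≈ 0.6449 J/(g·°C)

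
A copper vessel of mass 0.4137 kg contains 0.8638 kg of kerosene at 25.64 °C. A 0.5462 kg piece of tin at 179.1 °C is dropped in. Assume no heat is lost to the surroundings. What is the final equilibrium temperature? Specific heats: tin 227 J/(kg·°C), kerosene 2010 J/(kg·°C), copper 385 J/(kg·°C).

T_f ≈ 35.1 °C

Conservation of energy gives ΣQ = 0:
0.5462×227×(T − 179.1) + 0.8638×2010×(T − 25.64) + 0.4137×385×(T − 25.64) = 0
2019.5 T = 70807
T = 70807 / 2019.5 = 35.1 °C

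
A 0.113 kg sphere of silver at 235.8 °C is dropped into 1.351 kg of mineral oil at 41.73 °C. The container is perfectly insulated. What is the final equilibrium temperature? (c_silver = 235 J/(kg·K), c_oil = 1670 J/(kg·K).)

|Q_silver| = |Q_oil|:
0.113×235×(235.8 − T) = 1.351×1670×(T − 41.73)
26.55(235.8 − T) = 2256.2(T − 41.73)
2282.7 T = 100412  ⇒  T ≈ 43.99 °C

T_f ≈ 44.0 °C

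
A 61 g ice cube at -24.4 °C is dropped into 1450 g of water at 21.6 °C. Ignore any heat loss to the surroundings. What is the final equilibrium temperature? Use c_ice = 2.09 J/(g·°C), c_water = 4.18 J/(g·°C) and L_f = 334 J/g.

T_f ≈ 17.0 °C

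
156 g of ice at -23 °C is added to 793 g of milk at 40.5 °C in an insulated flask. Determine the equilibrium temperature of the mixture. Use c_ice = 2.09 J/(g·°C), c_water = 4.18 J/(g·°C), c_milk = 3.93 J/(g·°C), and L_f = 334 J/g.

Taking heat into each body as positive, Σ m c ΔT = 0:
ice -23→0 °C: 156·2.09·23 = 7498.9; latent heat to melt: 156·334 = 52104; meltwater 0→T: 156·4.18·T = 652.08 T; milk cools: 793·3.93·(T − 40.5) = 3116.5(T − 40.5)
3768.6 T = 126218 − 59603 = 66615
T ≈ 17.68 °C — above 0 °C, consistent with complete melting.

T_f ≈ 17.7 °C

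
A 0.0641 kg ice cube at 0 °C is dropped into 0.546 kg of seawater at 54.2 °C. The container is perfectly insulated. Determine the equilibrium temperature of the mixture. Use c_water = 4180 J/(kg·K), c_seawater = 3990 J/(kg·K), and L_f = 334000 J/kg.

Energy conservation, ΣQ = 0:
fusion: m_ice L_f = 0.0641·334000 = 21409; warm the meltwater: 267.94 T; seawater: 2178.5(T − 54.2)
2446.5 T = 118077 − 21409 = 96667
T ≈ 39.51 °C — above 0 °C, consistent with complete melting.

T_f ≈ 39.5 °C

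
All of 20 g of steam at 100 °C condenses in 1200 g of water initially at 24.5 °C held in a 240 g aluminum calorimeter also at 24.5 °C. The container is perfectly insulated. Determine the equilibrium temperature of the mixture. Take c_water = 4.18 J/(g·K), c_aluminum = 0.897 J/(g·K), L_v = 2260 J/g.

T_f ≈ 34.2 °C

Sum of m c ΔT and latent-heat terms is zero:
steam→water at 100 °C releases m L_v = 20×2260 = 45200; condensate cools 100→T: 20×4.18×(T − 100) = 83.6(T − 100); water warms: 1200×4.18×(T − 24.5) = 5016(T − 24.5); cup: 215.28(T − 24.5)
5314.9 T = 45200 + 8360 + 128166 = 181726
T ≈ 34.19 °C — below 100 °C, confirming all the steam condensed.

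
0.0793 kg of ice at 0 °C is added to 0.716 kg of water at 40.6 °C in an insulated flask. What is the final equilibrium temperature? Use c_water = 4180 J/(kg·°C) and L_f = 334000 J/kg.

T_f ≈ 28.6 °C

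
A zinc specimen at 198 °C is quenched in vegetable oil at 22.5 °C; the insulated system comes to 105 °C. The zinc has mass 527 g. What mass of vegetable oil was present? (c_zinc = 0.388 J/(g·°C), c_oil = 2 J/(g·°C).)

m ≈ 115 g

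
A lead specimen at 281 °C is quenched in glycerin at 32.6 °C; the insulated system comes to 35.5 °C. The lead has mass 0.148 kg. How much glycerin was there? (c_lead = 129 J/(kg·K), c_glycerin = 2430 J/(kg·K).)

m ≈ 0.665 kg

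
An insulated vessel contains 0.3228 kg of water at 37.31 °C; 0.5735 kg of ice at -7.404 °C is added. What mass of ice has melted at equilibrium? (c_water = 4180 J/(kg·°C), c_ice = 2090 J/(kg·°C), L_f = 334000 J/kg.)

m_melted ≈ 0.124 kg

Water can give up m c ΔT = 0.3228·4180·37.31 = 50343 J before reaching 0 °C.
Warming the ice to 0 °C takes 0.5735·2090·7.404 = 8874.5 J, leaving 41468 J for melting.
Melting all 0.5735 kg of ice would need 0.5735·334000 = 191549 J.
Since 41468 < 191549 J, not all the ice melts; equilibrium is at 0 °C.
m_melt = 41468 / L_f = 0.1242 kg.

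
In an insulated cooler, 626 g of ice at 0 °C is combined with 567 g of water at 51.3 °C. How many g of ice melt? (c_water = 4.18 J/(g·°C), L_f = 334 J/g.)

m_melted ≈ 364 g

Heat available from the water dropping to 0 °C: 567·4.18·51.3 = 121584 J.
Melting all 626 g of ice would need 626·334 = 209084 J.
Since 121584 < 209084 J, not all the ice melts; equilibrium is at 0 °C.
m_melted·334 = 121584  ⇒  m_melted ≈ 364 g.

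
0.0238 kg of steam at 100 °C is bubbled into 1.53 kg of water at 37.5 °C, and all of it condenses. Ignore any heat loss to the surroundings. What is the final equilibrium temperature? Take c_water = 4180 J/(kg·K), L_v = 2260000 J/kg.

Energy balance with sensible and latent terms:
steam→water at 100 °C releases m L_v = 0.0238×2260000 = 53788; condensate cools 100→T: 0.0238×4180×(T − 100) = 99.48(T − 100); original water: 6395.4(T − 37.5)
6494.9 T = 53788 + 9948.4 + 239828 = 303564
T ≈ 46.74 °C (< 100 °C, so full condensation is consistent).

T_f ≈ 46.7 °C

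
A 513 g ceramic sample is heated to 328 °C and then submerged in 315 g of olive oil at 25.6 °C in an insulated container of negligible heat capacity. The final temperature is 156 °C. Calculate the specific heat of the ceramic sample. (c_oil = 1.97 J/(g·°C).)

c ≈ 0.917 J/(g·°C)

Heat lost by the ceramic sample = heat gained by the oil:
513×c×(328 − 156) = 315×1.97×(156 − 25.6)
88236 c = 80920  ⇒  c ≈ 0.9171 J/(g·°C)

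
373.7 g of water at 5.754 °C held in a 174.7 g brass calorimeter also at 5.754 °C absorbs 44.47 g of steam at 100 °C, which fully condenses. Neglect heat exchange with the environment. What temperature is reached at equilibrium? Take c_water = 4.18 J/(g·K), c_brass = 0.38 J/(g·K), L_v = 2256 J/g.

T_f ≈ 70.7 °C

Conservation of energy gives ΣQ = 0:
latent heat released on condensation: 44.47·2256 = 100324
  condensed water 100 °C→T: 185.88(T − 100)
  original water: 1562.1(T − 5.754)
  cup: 66.39(T − 5.754)
1814.3 T = 100324 + 18588 + 9370.1 = 128283
T ≈ 70.71 °C — below 100 °C, confirming all the steam condensed.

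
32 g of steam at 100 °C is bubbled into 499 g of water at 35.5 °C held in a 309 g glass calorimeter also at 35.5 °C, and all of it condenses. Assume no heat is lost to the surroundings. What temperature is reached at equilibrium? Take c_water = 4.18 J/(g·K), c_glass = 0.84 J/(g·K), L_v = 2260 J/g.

T_f ≈ 68.2 °C

Sum of m c ΔT and latent-heat terms is zero:
steam→water at 100 °C releases m L_v = 32×2260 = 72320; condensate cools 100→T: 32×4.18×(T − 100) = 133.76(T − 100); water warms: 499×4.18×(T − 35.5) = 2085.8(T − 35.5); glass cup: 309×0.84×(T − 35.5) = 259.56(T − 35.5)
2479.1 T = 72320 + 13376 + 83261 = 168957
T ≈ 68.15 °C, under the boiling point, so the assumption holds.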